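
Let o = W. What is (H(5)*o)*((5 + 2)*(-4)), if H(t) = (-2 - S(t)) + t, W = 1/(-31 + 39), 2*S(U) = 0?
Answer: -21/2 ≈ -10.500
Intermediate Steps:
S(U) = 0 (S(U) = (½)*0 = 0)
W = ⅛ (W = 1/8 = ⅛ ≈ 0.12500)
o = ⅛ ≈ 0.12500
H(t) = -2 + t (H(t) = (-2 - 1*0) + t = (-2 + 0) + t = -2 + t)
(H(5)*o)*((5 + 2)*(-4)) = ((-2 + 5)*(⅛))*((5 + 2)*(-4)) = (3*(⅛))*(7*(-4)) = (3/8)*(-28) = -21/2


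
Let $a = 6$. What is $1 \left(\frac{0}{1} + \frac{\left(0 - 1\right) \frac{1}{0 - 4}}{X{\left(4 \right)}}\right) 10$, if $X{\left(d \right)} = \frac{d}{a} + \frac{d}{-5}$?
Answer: $- \frac{75}{4} \approx -18.75$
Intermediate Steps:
$X{\left(d \right)} = - \frac{d}{30}$ ($X{\left(d \right)} = \frac{d}{6} + \frac{d}{-5} = d \frac{1}{6} + d \left(- \frac{1}{5}\right) = \frac{d}{6} - \frac{d}{5} = - \frac{d}{30}$)
$1 \left(\frac{0}{1} + \frac{\left(0 - 1\right) \frac{1}{0 - 4}}{X{\left(4 \right)}}\right) 10 = 1 \left(\frac{0}{1} + \frac{\left(0 - 1\right) \frac{1}{0 - 4}}{\left(- \frac{1}{30}\right) 4}\right) 10 = 1 \left(0 \cdot 1 + \frac{\left(-1\right) \frac{1}{-4}}{- \frac{2}{15}}\right) 10 = 1 \left(0 + \left(-1\right) \left(- \frac{1}{4}\right) \left(- \frac{15}{2}\right)\right) 10 = 1 \left(0 + \frac{1}{4} \left(- \frac{15}{2}\right)\right) 10 = 1 \left(0 - \frac{15}{8}\right) 10 = 1 \left(- \frac{15}{8}\right) 10 = \left(- \frac{15}{8}\right) 10 = - \frac{75}{4}$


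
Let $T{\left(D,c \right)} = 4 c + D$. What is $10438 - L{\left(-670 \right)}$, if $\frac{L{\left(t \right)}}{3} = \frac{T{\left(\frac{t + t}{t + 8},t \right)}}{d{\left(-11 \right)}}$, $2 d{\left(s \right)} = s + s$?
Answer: $\frac{35345528}{3641} \approx 9707.6$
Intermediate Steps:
$T{\left(D,c \right)} = D + 4 c$
$d{\left(s \right)} = s$ ($d{\left(s \right)} = \frac{s + s}{2} = \frac{2 s}{2} = s$)
$L{\left(t \right)} = - \frac{12 t}{11} - \frac{6 t}{11 \left(8 + t\right)}$ ($L{\left(t \right)} = 3 \frac{\frac{t + t}{t + 8} + 4 t}{-11} = 3 \left(\frac{2 t}{8 + t} + 4 t\right) \left(- \frac{1}{11}\right) = 3 \left(4 t + \frac{2 t}{8 + t}\right) \left(- \frac{1}{11}\right) = 3 \left(- \frac{4 t}{11} - \frac{2 t}{11 \left(8 + t\right)}\right) = - \frac{12 t}{11} - \frac{6 t}{11 \left(8 + t\right)}$)
$10438 - L{\left(-670 \right)} = 10438 - \frac{6}{11} \left(-670\right) \frac{1}{8 - 670} \left(-17 - -1340\right) = 10438 - \frac{6}{11} \left(-670\right) \frac{1}{-662} \left(-17 + 1340\right) = 10438 - \frac{6}{11} \left(-670\right) \left(- \frac{1}{662}\right) 1323 = 10438 - \frac{2659230}{3641} = \frac{35345528}{3641}$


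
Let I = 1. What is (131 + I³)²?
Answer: 17424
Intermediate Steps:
(131 + I³)² = (131 + 1³)² = (131 + 1)² = 132² = 17424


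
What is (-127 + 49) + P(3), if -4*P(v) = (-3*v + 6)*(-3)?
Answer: -321/4 ≈ -80.250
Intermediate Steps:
P(v) = 9/2 - 9*v/4 (P(v) = -(-3*v + 6)*(-3)/4 = -(6 - 3*v)*(-3)/4 = -(-18 + 9*v)/4 = 9/2 - 9*v/4)
(-127 + 49) + P(3) = (-127 + 49) + (9/2 - 9/4*3) = -78 + (9/2 - 27/4) = -78 - 9/4 = -321/4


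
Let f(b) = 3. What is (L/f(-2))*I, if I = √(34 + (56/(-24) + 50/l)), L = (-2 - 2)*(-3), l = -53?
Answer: 4*√776715/159 ≈ 22.171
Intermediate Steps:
L = 12 (L = -4*(-3) = 12)
I = √776715/159 (I = √(34 + (56/(-24) + 50/(-53))) = √(34 + (56*(-1/24) + 50*(-1/53))) = √(34 + (-7/3 - 50/53)) = √(34 - 521/159) = √(4885/159) = √776715/159 ≈ 5.5429)
(L/f(-2))*I = (12/3)*(√776715/159) = (12*(⅓))*(√776715/159) = 4*(√776715/159) = 4*√776715/159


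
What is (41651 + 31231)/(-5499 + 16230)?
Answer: 24294/3577 ≈ 6.7917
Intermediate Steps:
(41651 + 31231)/(-5499 + 16230) = 72882/10731 = 72882*(1/10731) = 24294/3577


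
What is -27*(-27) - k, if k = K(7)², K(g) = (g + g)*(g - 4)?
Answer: -1035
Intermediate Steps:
K(g) = 2*g*(-4 + g) (K(g) = (2*g)*(-4 + g) = 2*g*(-4 + g))
k = 1764 (k = (2*7*(-4 + 7))² = (2*7*3)² = 42² = 1764)
-27*(-27) - k = -27*(-27) - 1*1764 = -1*(-729) - 1764 = 729 - 1764 = -1035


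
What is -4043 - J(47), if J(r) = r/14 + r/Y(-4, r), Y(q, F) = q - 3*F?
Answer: -8213447/2030 ≈ -4046.0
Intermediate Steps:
J(r) = r/14 + r/(-4 - 3*r)
-4043 - J(47) = -4043 - 47*(-10 + 3*47)/(14*(4 + 3*47)) = -4043 - 47*(-10 + 141)/(14*(4 + 141)) = -4043 - 47*131/(14*145) = -4043 - 1*6157/2030 = -4043 - 6157/2030 = -8213447/2030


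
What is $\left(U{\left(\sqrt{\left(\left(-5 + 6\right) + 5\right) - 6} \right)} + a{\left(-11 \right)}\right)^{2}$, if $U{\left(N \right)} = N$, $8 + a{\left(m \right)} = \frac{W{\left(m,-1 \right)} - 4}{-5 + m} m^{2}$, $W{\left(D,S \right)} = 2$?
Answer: $\frac{3249}{64} \approx 50.766$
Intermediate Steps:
$a{\left(m \right)} = -8 - \frac{2 m^{2}}{-5 + m}$ ($a{\left(m \right)} = -8 + \frac{2 - 4}{-5 + m} m^{2} = -8 + - \frac{2}{-5 + m} m^{2} = -8 - \frac{2 m^{2}}{-5 + m}$)
$\left(U{\left(\sqrt{\left(\left(-5 + 6\right) + 5\right) - 6} \right)} + a{\left(-11 \right)}\right)^{2} = \left(\sqrt{\left(\left(-5 + 6\right) + 5\right) - 6} + \frac{2 \left(20 - \left(-11\right)^{2} - -44\right)}{-5 - 11}\right)^{2} = \left(\sqrt{\left(1 + 5\right) - 6} + \frac{2 \left(20 - 121 + 44\right)}{-16}\right)^{2} = \left(\sqrt{6 - 6} + 2 \left(- \frac{1}{16}\right) \left(20 - 121 + 44\right)\right)^{2} = \left(\sqrt{0} + 2 \left(- \frac{1}{16}\right) \left(-57\right)\right)^{2} = \left(0 + \frac{57}{8}\right)^{2} = \left(\frac{57}{8}\right)^{2} = \frac{3249}{64}$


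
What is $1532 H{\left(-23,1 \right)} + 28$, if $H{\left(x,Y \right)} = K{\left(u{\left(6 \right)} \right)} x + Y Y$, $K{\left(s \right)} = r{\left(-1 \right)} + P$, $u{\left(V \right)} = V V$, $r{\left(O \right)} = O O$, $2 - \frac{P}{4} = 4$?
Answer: $248212$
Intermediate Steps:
$P = -8$ ($P = 8 - 16 = -8$)
$r{\left(O \right)} = O^{2}$
$u{\left(V \right)} = V^{2}$
$K{\left(s \right)} = -7$ ($K{\left(s \right)} = \left(-1\right)^{2} - 8 = 1 - 8 = -7$)
$H{\left(x,Y \right)} = Y^{2} - 7 x$ ($H{\left(x,Y \right)} = - 7 x + Y Y = - 7 x + Y^{2} = Y^{2} - 7 x$)
$1532 H{\left(-23,1 \right)} + 28 = 1532 \left(1^{2} - -161\right) + 28 = 1532 \left(1 + 161\right) + 28 = 1532 \cdot 162 + 28 = 248184 + 28 = 248212$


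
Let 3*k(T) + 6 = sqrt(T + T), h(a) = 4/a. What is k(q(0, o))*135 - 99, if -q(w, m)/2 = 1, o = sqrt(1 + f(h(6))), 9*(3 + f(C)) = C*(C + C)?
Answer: -369 + 90*I ≈ -369.0 + 90.0*I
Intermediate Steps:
f(C) = -3 + 2*C**2/9 (f(C) = -3 + (C*(C + C))/9 = -3 + (C*(2*C))/9 = -3 + (2*C**2)/9 = -3 + 2*C**2/9)
o = I*sqrt(154)/9 (o = sqrt(1 + (-3 + 2*(4/6)**2/9)) = sqrt(1 + (-3 + 2*(4*(1/6))**2/9)) = sqrt(1 + (-3 + 2*(2/3)**2/9)) = sqrt(1 + (-3 + (2/9)*(4/9))) = sqrt(1 + (-3 + 8/81)) = sqrt(1 - 235/81) = sqrt(-154/81) = I*sqrt(154)/9 ≈ 1.3789*I)
q(w, m) = -2 (q(w, m) = -2*1 = -2)
k(T) = -2 + sqrt(2)*sqrt(T)/3 (k(T) = -2 + sqrt(T + T)/3 = -2 + sqrt(2*T)/3 = -2 + (sqrt(2)*sqrt(T))/3 = -2 + sqrt(2)*sqrt(T)/3)
k(q(0, o))*135 - 99 = (-2 + sqrt(2)*sqrt(-2)/3)*135 - 99 = (-2 + sqrt(2)*(I*sqrt(2))/3)*135 - 99 = (-2 + 2*I/3)*135 - 99 = (-270 + 90*I) - 99 = -369 + 90*I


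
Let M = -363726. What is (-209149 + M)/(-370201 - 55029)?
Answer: 114575/85046 ≈ 1.3472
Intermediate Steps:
(-209149 + M)/(-370201 - 55029) = (-209149 - 363726)/(-370201 - 55029) = -572875/(-425230) = -572875*(-1/425230) = 114575/85046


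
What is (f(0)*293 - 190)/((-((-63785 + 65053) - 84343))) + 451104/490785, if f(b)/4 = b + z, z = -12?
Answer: 2031987694/2718130925 ≈ 0.74757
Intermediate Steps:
f(b) = -48 + 4*b (f(b) = 4*(b - 12) = 4*(-12 + b) = -48 + 4*b)
(f(0)*293 - 190)/((-((-63785 + 65053) - 84343))) + 451104/490785 = ((-48 + 4*0)*293 - 190)/((-((-63785 + 65053) - 84343))) + 451104/490785 = ((-48 + 0)*293 - 190)/((-(1268 - 84343))) + 451104*(1/490785) = (-48*293 - 190)/((-1*(-83075))) + 150368/163595 = (-14064 - 190)/83075 + 150368/163595 = -14254*1/83075 + 150368/163595 = -14254/83075 + 150368/163595 = 2031987694/2718130925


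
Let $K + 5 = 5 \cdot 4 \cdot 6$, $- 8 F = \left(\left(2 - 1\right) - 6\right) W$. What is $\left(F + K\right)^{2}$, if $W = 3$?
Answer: $\frac{874225}{64} \approx 13660.0$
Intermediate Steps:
$F = \frac{15}{8}$ ($F = - \frac{\left(\left(2 - 1\right) - 6\right) 3}{8} = - \frac{\left(1 - 6\right) 3}{8} = - \frac{\left(-5\right) 3}{8} = \left(- \frac{1}{8}\right) \left(-15\right) = \frac{15}{8} \approx 1.875$)
$K = 115$ ($K = -5 + 5 \cdot 4 \cdot 6 = -5 + 20 \cdot 6 = -5 + 120 = 115$)
$\left(F + K\right)^{2} = \left(\frac{15}{8} + 115\right)^{2} = \left(\frac{935}{8}\right)^{2} = \frac{874225}{64}$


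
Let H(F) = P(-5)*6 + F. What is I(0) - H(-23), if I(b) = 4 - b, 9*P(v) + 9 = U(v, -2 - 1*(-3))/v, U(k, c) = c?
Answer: 497/15 ≈ 33.133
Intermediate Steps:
P(v) = -1 + 1/(9*v) (P(v) = -1 + ((-2 - 1*(-3))/v)/9 = -1 + ((-2 + 3)/v)/9 = -1 + (1/v)/9 = -1 + 1/(9*v))
H(F) = -92/15 + F (H(F) = ((1/9 - 1*(-5))/(-5))*6 + F = -(1/9 + 5)/5*6 + F = -1/5*46/9*6 + F = -46/45*6 + F = -92/15 + F)
I(0) - H(-23) = (4 - 1*0) - (-92/15 - 23) = (4 + 0) - 1*(-437/15) = 4 + 437/15 = 497/15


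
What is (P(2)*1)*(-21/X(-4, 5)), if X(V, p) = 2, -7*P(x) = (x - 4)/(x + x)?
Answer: -¾ ≈ -0.75000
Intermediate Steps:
P(x) = -(-4 + x)/(14*x) (P(x) = -(x - 4)/(7*(x + x)) = -(-4 + x)/(7*(2*x)) = -(-4 + x)*1/(2*x)/7 = -(-4 + x)/(14*x))
(P(2)*1)*(-21/X(-4, 5)) = (((1/14)*(4 - 1*2)/2)*1)*(-21/2) = (((1/14)*(½)*(4 - 2))*1)*(-21*½) = (((1/14)*(½)*2)*1)*(-21/2) = ((1/14)*1)*(-21/2) = (1/14)*(-21/2) = -¾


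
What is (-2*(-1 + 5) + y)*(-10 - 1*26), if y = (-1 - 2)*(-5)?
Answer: -252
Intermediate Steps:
y = 15 (y = -3*(-5) = 15)
(-2*(-1 + 5) + y)*(-10 - 1*26) = (-2*(-1 + 5) + 15)*(-10 - 1*26) = (-2*4 + 15)*(-10 - 26) = (-8 + 15)*(-36) = 7*(-36) = -252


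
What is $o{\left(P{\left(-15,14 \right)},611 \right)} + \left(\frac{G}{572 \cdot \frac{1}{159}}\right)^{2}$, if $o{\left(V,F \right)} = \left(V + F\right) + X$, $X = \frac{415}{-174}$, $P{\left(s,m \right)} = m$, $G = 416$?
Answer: $\frac{294637751}{21054} \approx 13994.0$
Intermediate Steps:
$X = - \frac{415}{174}$ ($X = 415 \left(- \frac{1}{174}\right) = - \frac{415}{174} \approx -2.3851$)
$o{\left(V,F \right)} = - \frac{415}{174} + F + V$ ($o{\left(V,F \right)} = \left(V + F\right) - \frac{415}{174} = \left(F + V\right) - \frac{415}{174} = - \frac{415}{174} + F + V$)
$o{\left(P{\left(-15,14 \right)},611 \right)} + \left(\frac{G}{572 \cdot \frac{1}{159}}\right)^{2} = \left(- \frac{415}{174} + 611 + 14\right) + \left(\frac{416}{572 \cdot \frac{1}{159}}\right)^{2} = \frac{108335}{174} + \left(\frac{416}{572 \cdot \frac{1}{159}}\right)^{2} = \frac{108335}{174} + \left(\frac{416}{\frac{572}{159}}\right)^{2} = \frac{108335}{174} + \left(416 \cdot \frac{159}{572}\right)^{2} = \frac{108335}{174} + \left(\frac{1272}{11}\right)^{2} = \frac{108335}{174} + \frac{1617984}{121} = \frac{294637751}{21054}$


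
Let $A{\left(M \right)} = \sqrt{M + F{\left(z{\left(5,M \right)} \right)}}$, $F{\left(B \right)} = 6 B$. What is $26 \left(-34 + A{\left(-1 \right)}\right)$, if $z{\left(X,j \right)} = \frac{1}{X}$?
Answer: $-884 + \frac{26 \sqrt{5}}{5} \approx -872.37$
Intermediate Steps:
$A{\left(M \right)} = \sqrt{\frac{6}{5} + M}$ ($A{\left(M \right)} = \sqrt{M + \frac{6}{5}} = \sqrt{\frac{6}{5} + M}$)
$26 \left(-34 + A{\left(-1 \right)}\right) = 26 \left(-34 + \frac{\sqrt{30 + 25 \left(-1\right)}}{5}\right) = 26 \left(-34 + \frac{\sqrt{30 - 25}}{5}\right) = 26 \left(-34 + \frac{\sqrt{5}}{5}\right) = -884 + \frac{26 \sqrt{5}}{5}$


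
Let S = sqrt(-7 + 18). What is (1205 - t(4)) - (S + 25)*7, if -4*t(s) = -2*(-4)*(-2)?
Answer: 1026 - 7*sqrt(11) ≈ 1002.8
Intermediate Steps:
S = sqrt(11) ≈ 3.3166
t(s) = 4 (t(s) = -(-2*(-4))*(-2)/4 = -2*(-2) = -1/4*(-16) = 4)
(1205 - t(4)) - (S + 25)*7 = (1205 - 1*4) - (sqrt(11) + 25)*7 = (1205 - 4) - (25 + sqrt(11))*7 = 1201 - (175 + 7*sqrt(11)) = 1201 + (-175 - 7*sqrt(11)) = 1026 - 7*sqrt(11)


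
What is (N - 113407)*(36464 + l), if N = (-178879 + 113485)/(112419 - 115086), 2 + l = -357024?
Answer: 4615956561150/127 ≈ 3.6346e+10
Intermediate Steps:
l = -357026 (l = -2 - 357024 = -357026)
N = 3114/127 (N = -65394/(-2667) = -65394*(-1/2667) = 3114/127 ≈ 24.520)
(N - 113407)*(36464 + l) = (3114/127 - 113407)*(36464 - 357026) = -14399575/127*(-320562) = 4615956561150/127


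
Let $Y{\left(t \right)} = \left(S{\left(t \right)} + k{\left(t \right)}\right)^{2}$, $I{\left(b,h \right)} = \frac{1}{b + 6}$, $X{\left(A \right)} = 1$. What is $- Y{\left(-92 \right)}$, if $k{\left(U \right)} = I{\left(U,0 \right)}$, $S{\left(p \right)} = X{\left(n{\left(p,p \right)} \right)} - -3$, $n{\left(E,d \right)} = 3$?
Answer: $- \frac{117649}{7396} \approx -15.907$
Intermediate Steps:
$I{\left(b,h \right)} = \frac{1}{6 + b}$
$S{\left(p \right)} = 4$ ($S{\left(p \right)} = 1 - -3 = 1 + 3 = 4$)
$k{\left(U \right)} = \frac{1}{6 + U}$
$Y{\left(t \right)} = \left(4 + \frac{1}{6 + t}\right)^{2}$
$- Y{\left(-92 \right)} = - \frac{\left(25 + 4 \left(-92\right)\right)^{2}}{\left(6 - 92\right)^{2}} = - \frac{\left(25 - 368\right)^{2}}{7396} = - \frac{\left(-343\right)^{2}}{7396} = - \frac{117649}{7396}$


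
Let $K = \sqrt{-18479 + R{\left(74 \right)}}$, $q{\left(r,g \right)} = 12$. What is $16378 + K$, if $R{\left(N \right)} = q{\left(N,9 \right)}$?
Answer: $16378 + i \sqrt{18467} \approx 16378.0 + 135.89 i$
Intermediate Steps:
$R{\left(N \right)} = 12$
$K = i \sqrt{18467}$ ($K = \sqrt{-18479 + 12} = \sqrt{-18467} = i \sqrt{18467} \approx 135.89 i$)
$16378 + K = 16378 + i \sqrt{18467}$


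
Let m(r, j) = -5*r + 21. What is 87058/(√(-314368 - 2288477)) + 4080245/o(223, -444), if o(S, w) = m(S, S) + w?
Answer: -4080245/1538 - 87058*I*√289205/867615 ≈ -2653.0 - 53.962*I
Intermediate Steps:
m(r, j) = 21 - 5*r
o(S, w) = 21 + w - 5*S (o(S, w) = (21 - 5*S) + w = 21 + w - 5*S)
87058/(√(-314368 - 2288477)) + 4080245/o(223, -444) = 87058/(√(-314368 - 2288477)) + 4080245/(21 - 444 - 5*223) = 87058/(√(-2602845)) + 4080245/(21 - 444 - 1115) = 87058/((3*I*√289205)) + 4080245/(-1538) = 87058*(-I*√289205/867615) + 4080245*(-1/1538) = -87058*I*√289205/867615 - 4080245/1538 = -4080245/1538 - 87058*I*√289205/867615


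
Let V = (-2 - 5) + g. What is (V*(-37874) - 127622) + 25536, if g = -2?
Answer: 238780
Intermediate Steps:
V = -9 (V = (-2 - 5) - 2 = -7 - 2 = -9)
(V*(-37874) - 127622) + 25536 = (-9*(-37874) - 127622) + 25536 = (340866 - 127622) + 25536 = 213244 + 25536 = 238780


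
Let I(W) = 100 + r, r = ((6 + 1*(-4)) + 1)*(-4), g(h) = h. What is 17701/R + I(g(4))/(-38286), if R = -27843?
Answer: -113358445/177666183 ≈ -0.63804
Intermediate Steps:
r = -12 (r = ((6 - 4) + 1)*(-4) = (2 + 1)*(-4) = 3*(-4) = -12)
I(W) = 88 (I(W) = 100 - 12 = 88)
17701/R + I(g(4))/(-38286) = 17701/(-27843) + 88/(-38286) = 17701*(-1/27843) + 88*(-1/38286) = -17701/27843 - 44/19143 = -113358445/177666183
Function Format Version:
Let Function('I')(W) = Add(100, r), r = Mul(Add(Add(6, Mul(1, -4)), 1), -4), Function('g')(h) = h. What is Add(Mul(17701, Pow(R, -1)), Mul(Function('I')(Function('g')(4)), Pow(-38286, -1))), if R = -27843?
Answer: Rational(-113358445, 177666183) ≈ -0.63804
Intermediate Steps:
r = -12 (r = Mul(Add(Add(6, -4), 1), -4) = Mul(Add(2, 1), -4) = Mul(3, -4) = -12)
Function('I')(W) = 88 (Function('I')(W) = Add(100, -12) = 88)
Add(Mul(17701, Pow(R, -1)), Mul(Function('I')(Function('g')(4)), Pow(-38286, -1))) = Add(Mul(17701, Pow(-27843, -1)), Mul(88, Pow(-38286, -1))) = Add(Mul(17701, Rational(-1, 27843)), Mul(88, Rational(-1, 38286))) = Add(Rational(-17701, 27843), Rational(-44, 19143)) = Rational(-113358445, 177666183)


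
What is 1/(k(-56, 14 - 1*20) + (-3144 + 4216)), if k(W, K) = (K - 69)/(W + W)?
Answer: 112/120139 ≈ 0.00093225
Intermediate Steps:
k(W, K) = (-69 + K)/(2*W) (k(W, K) = (-69 + K)/((2*W)) = (-69 + K)*(1/(2*W)) = (-69 + K)/(2*W))
1/(k(-56, 14 - 1*20) + (-3144 + 4216)) = 1/((½)*(-69 + (14 - 1*20))/(-56) + (-3144 + 4216)) = 1/((½)*(-1/56)*(-69 + (14 - 20)) + 1072) = 1/((½)*(-1/56)*(-69 - 6) + 1072) = 1/((½)*(-1/56)*(-75) + 1072) = 1/(75/112 + 1072) = 1/(120139/112) = 112/120139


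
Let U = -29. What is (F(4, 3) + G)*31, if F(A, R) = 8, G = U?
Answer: -651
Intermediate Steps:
G = -29
(F(4, 3) + G)*31 = (8 - 29)*31 = -21*31 = -651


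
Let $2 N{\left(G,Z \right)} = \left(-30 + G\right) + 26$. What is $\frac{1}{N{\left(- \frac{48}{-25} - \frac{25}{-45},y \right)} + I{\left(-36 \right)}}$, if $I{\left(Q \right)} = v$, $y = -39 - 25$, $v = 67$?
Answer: $\frac{450}{29807} \approx 0.015097$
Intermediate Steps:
$y = -64$ ($y = -39 - 25 = -64$)
$I{\left(Q \right)} = 67$
$N{\left(G,Z \right)} = -2 + \frac{G}{2}$ ($N{\left(G,Z \right)} = \frac{\left(-30 + G\right) + 26}{2} = \frac{-4 + G}{2} = -2 + \frac{G}{2}$)
$\frac{1}{N{\left(- \frac{48}{-25} - \frac{25}{-45},y \right)} + I{\left(-36 \right)}} = \frac{1}{\left(-2 + \frac{- \frac{48}{-25} - \frac{25}{-45}}{2}\right) + 67} = \frac{1}{\left(-2 + \frac{\left(-48\right) \left(- \frac{1}{25}\right) - - \frac{5}{9}}{2}\right) + 67} = \frac{1}{\left(-2 + \frac{\frac{48}{25} + \frac{5}{9}}{2}\right) + 67} = \frac{1}{\left(-2 + \frac{1}{2} \cdot \frac{557}{225}\right) + 67} = \frac{1}{\left(-2 + \frac{557}{450}\right) + 67} = \frac{1}{- \frac{343}{450} + 67} = \frac{1}{\frac{29807}{450}} = \frac{450}{29807}$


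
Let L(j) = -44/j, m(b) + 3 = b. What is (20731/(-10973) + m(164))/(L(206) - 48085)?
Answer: -179829966/54346822021 ≈ -0.0033089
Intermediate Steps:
m(b) = -3 + b
(20731/(-10973) + m(164))/(L(206) - 48085) = (20731/(-10973) + (-3 + 164))/(-44/206 - 48085) = (20731*(-1/10973) + 161)/(-44*1/206 - 48085) = (-20731/10973 + 161)/(-22/103 - 48085) = 1745922/(10973*(-4952777/103)) = (1745922/10973)*(-103/4952777) = -179829966/54346822021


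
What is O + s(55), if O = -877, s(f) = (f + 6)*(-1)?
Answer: -938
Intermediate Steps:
s(f) = -6 - f (s(f) = (6 + f)*(-1) = -6 - f)
O + s(55) = -877 + (-6 - 1*55) = -877 + (-6 - 55) = -877 - 61 = -938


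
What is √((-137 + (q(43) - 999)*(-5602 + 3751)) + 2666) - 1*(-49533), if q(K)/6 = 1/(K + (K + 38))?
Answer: 49533 + 3*√790833994/62 ≈ 50894.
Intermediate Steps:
q(K) = 6/(38 + 2*K) (q(K) = 6/(K + (K + 38)) = 6/(K + (38 + K)) = 6/(38 + 2*K))
√((-137 + (q(43) - 999)*(-5602 + 3751)) + 2666) - 1*(-49533) = √((-137 + (3/(19 + 43) - 999)*(-5602 + 3751)) + 2666) - 1*(-49533) = √((-137 + (3/62 - 999)*(-1851)) + 2666) + 49533 = √((-137 - 61935/62*(-1851)) + 2666) + 49533 = √((-137 + 114641685/62) + 2666) + 49533 = √(114633191/62 + 2666) + 49533 = √(114798483/62) + 49533 = 3*√790833994/62 + 49533 = 49533 + 3*√790833994/62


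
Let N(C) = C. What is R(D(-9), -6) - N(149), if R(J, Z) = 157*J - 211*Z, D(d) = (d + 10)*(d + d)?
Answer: -1709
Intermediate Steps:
D(d) = 2*d*(10 + d) (D(d) = (10 + d)*(2*d) = 2*d*(10 + d))
R(J, Z) = -211*Z + 157*J
R(D(-9), -6) - N(149) = (-211*(-6) + 157*(2*(-9)*(10 - 9))) - 1*149 = (1266 + 157*(2*(-9)*1)) - 149 = (1266 + 157*(-18)) - 149 = (1266 - 2826) - 149 = -1560 - 149 = -1709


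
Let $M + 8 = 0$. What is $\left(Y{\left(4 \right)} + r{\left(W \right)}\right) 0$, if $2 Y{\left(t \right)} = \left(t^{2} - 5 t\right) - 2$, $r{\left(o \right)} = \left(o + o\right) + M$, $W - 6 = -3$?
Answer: $0$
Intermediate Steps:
$M = -8$ ($M = -8 + 0 = -8$)
$W = 3$ ($W = 6 - 3 = 3$)
$r{\left(o \right)} = -8 + 2 o$ ($r{\left(o \right)} = \left(o + o\right) - 8 = 2 o - 8 = -8 + 2 o$)
$Y{\left(t \right)} = -1 + \frac{t^{2}}{2} - \frac{5 t}{2}$ ($Y{\left(t \right)} = \frac{\left(t^{2} - 5 t\right) - 2}{2} = \frac{-2 + t^{2} - 5 t}{2} = -1 + \frac{t^{2}}{2} - \frac{5 t}{2}$)
$\left(Y{\left(4 \right)} + r{\left(W \right)}\right) 0 = \left(\left(-1 + \frac{4^{2}}{2} - 10\right) + \left(-8 + 2 \cdot 3\right)\right) 0 = \left(\left(-1 + \frac{1}{2} \cdot 16 - 10\right) + \left(-8 + 6\right)\right) 0 = \left(\left(-1 + 8 - 10\right) - 2\right) 0 = \left(-3 - 2\right) 0 = \left(-5\right) 0 = 0$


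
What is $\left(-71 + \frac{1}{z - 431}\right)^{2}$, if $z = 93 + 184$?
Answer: $\frac{119574225}{23716} \approx 5041.9$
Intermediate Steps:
$z = 277$
$\left(-71 + \frac{1}{z - 431}\right)^{2} = \left(-71 + \frac{1}{277 - 431}\right)^{2} = \left(-71 + \frac{1}{-154}\right)^{2} = \left(-71 - \frac{1}{154}\right)^{2} = \left(- \frac{10935}{154}\right)^{2} = \frac{119574225}{23716}$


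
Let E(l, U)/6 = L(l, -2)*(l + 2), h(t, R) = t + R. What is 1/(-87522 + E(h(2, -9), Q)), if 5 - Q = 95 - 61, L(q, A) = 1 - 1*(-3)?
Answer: -1/87642 ≈ -1.1410e-5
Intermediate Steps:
L(q, A) = 4 (L(q, A) = 1 + 3 = 4)
h(t, R) = R + t
Q = -29 (Q = 5 - (95 - 61) = 5 - 1*34 = 5 - 34 = -29)
E(l, U) = 48 + 24*l (E(l, U) = 6*(4*(l + 2)) = 6*(4*(2 + l)) = 6*(8 + 4*l) = 48 + 24*l)
1/(-87522 + E(h(2, -9), Q)) = 1/(-87522 + (48 + 24*(-9 + 2))) = 1/(-87522 + (48 + 24*(-7))) = 1/(-87522 + (48 - 168)) = 1/(-87522 - 120) = 1/(-87642) = -1/87642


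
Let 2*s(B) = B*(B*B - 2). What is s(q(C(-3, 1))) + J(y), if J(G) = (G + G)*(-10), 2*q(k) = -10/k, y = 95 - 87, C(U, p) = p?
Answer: -435/2 ≈ -217.50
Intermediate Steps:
y = 8
q(k) = -5/k (q(k) = (-10/k)/2 = -5/k)
J(G) = -20*G (J(G) = (2*G)*(-10) = -20*G)
s(B) = B*(-2 + B²)/2 (s(B) = (B*(B*B - 2))/2 = (B*(B² - 2))/2 = (B*(-2 + B²))/2 = B*(-2 + B²)/2)
s(q(C(-3, 1))) + J(y) = ((-5/1)³/2 - (-5)/1) - 20*8 = ((-5*1)³/2 - (-5)) - 160 = ((½)*(-5)³ - 1*(-5)) - 160 = ((½)*(-125) + 5) - 160 = (-125/2 + 5) - 160 = -115/2 - 160 = -435/2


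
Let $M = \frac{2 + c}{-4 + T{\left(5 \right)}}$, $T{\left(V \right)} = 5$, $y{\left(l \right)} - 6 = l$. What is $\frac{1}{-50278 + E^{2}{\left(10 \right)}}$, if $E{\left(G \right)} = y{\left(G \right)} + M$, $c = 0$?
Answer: $- \frac{1}{49954} \approx -2.0018 \cdot 10^{-5}$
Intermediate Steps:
$y{\left(l \right)} = 6 + l$
$M = 2$ ($M = \frac{2 + 0}{-4 + 5} = \frac{2}{1} = 2 \cdot 1 = 2$)
$E{\left(G \right)} = 8 + G$ ($E{\left(G \right)} = \left(6 + G\right) + 2 = 8 + G$)
$\frac{1}{-50278 + E^{2}{\left(10 \right)}} = \frac{1}{-50278 + \left(8 + 10\right)^{2}} = \frac{1}{-50278 + 18^{2}} = \frac{1}{-50278 + 324} = \frac{1}{-49954} = - \frac{1}{49954}$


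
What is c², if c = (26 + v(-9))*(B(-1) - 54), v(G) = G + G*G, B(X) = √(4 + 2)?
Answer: 28062888 - 1037232*√6 ≈ 2.5522e+7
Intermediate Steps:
B(X) = √6
v(G) = G + G²
c = -5292 + 98*√6 (c = (26 - 9*(1 - 9))*(√6 - 54) = (26 - 9*(-8))*(-54 + √6) = (26 + 72)*(-54 + √6) = 98*(-54 + √6) = -5292 + 98*√6 ≈ -5052.0)
c² = (-5292 + 98*√6)²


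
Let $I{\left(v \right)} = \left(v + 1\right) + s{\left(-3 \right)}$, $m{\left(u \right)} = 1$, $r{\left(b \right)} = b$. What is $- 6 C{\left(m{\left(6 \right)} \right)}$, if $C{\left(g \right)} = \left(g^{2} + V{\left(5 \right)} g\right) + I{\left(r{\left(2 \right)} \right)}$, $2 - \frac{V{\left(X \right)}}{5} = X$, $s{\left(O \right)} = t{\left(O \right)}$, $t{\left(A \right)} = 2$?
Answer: $54$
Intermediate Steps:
$s{\left(O \right)} = 2$
$V{\left(X \right)} = 10 - 5 X$
$I{\left(v \right)} = 3 + v$ ($I{\left(v \right)} = \left(v + 1\right) + 2 = \left(1 + v\right) + 2 = 3 + v$)
$C{\left(g \right)} = 5 + g^{2} - 15 g$ ($C{\left(g \right)} = \left(g^{2} + \left(10 - 25\right) g\right) + \left(3 + 2\right) = \left(g^{2} + \left(10 - 25\right) g\right) + 5 = \left(g^{2} - 15 g\right) + 5 = 5 + g^{2} - 15 g$)
$- 6 C{\left(m{\left(6 \right)} \right)} = - 6 \left(5 + 1^{2} - 15\right) = - 6 \left(5 + 1 - 15\right) = \left(-6\right) \left(-9\right) = 54$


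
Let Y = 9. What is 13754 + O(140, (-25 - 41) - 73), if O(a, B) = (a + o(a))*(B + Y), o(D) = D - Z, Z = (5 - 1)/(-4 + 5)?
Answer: -22126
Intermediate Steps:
Z = 4 (Z = 4/1 = 4*1 = 4)
o(D) = -4 + D (o(D) = D - 1*4 = D - 4 = -4 + D)
O(a, B) = (-4 + 2*a)*(9 + B) (O(a, B) = (a + (-4 + a))*(B + 9) = (-4 + 2*a)*(9 + B))
13754 + O(140, (-25 - 41) - 73) = 13754 + (-36 + 18*140 + ((-25 - 41) - 73)*140 + ((-25 - 41) - 73)*(-4 + 140)) = 13754 + (-36 + 2520 + (-66 - 73)*140 + (-66 - 73)*136) = 13754 + (-36 + 2520 - 139*140 - 139*136) = 13754 + (-36 + 2520 - 19460 - 18904) = 13754 - 35880 = -22126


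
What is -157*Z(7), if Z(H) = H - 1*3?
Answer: -628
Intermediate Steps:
Z(H) = -3 + H (Z(H) = H - 3 = -3 + H)
-157*Z(7) = -157*(-3 + 7) = -157*4 = -628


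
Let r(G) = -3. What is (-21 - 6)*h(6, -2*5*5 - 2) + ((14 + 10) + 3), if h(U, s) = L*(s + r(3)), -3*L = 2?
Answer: -963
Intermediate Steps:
L = -2/3 (L = -1/3*2 = -2/3 ≈ -0.66667)
h(U, s) = 2 - 2*s/3 (h(U, s) = -2*(s - 3)/3 = -2*(-3 + s)/3 = 2 - 2*s/3)
(-21 - 6)*h(6, -2*5*5 - 2) + ((14 + 10) + 3) = (-21 - 6)*(2 - 2*(-2*5*5 - 2)/3) + ((14 + 10) + 3) = -27*(2 - 2*(-10*5 - 2)/3) + (24 + 3) = -27*(2 - 2*(-50 - 2)/3) + 27 = -27*(2 - 2/3*(-52)) + 27 = -27*(2 + 104/3) + 27 = -27*110/3 + 27 = -990 + 27 = -963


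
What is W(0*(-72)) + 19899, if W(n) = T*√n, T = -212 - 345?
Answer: 19899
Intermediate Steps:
T = -557
W(n) = -557*√n
W(0*(-72)) + 19899 = -557*√(0*(-72)) + 19899 = -557*√0 + 19899 = -557*0 + 19899 = 0 + 19899 = 19899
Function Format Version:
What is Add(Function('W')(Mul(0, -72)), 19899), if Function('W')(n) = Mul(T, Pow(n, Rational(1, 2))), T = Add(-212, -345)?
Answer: 19899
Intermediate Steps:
T = -557
Function('W')(n) = Mul(-557, Pow(n, Rational(1, 2)))
Add(Function('W')(Mul(0, -72)), 19899) = Add(Mul(-557, Pow(Mul(0, -72), Rational(1, 2))), 19899) = Add(Mul(-557, Pow(0, Rational(1, 2))), 19899) = Add(Mul(-557, 0), 19899) = Add(0, 19899) = 19899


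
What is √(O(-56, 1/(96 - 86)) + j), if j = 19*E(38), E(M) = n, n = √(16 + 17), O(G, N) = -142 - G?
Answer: √(-86 + 19*√33) ≈ 4.8111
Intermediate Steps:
n = √33 ≈ 5.7446
E(M) = √33
j = 19*√33 ≈ 109.15
√(O(-56, 1/(96 - 86)) + j) = √((-142 - 1*(-56)) + 19*√33) = √((-142 + 56) + 19*√33) = √(-86 + 19*√33)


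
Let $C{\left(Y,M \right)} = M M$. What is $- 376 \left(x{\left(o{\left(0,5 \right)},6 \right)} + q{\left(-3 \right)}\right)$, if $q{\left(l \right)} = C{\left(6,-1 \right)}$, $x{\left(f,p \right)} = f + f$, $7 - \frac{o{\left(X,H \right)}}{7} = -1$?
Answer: $-42488$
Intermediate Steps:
$o{\left(X,H \right)} = 56$ ($o{\left(X,H \right)} = 49 - -7 = 49 + 7 = 56$)
$x{\left(f,p \right)} = 2 f$
$C{\left(Y,M \right)} = M^{2}$
$q{\left(l \right)} = 1$ ($q{\left(l \right)} = \left(-1\right)^{2} = 1$)
$- 376 \left(x{\left(o{\left(0,5 \right)},6 \right)} + q{\left(-3 \right)}\right) = - 376 \left(2 \cdot 56 + 1\right) = - 376 \left(112 + 1\right) = \left(-376\right) 113 = -42488$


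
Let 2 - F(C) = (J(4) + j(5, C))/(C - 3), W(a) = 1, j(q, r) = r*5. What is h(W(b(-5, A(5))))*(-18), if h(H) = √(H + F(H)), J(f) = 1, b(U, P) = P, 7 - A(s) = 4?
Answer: -18*√6 ≈ -44.091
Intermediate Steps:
j(q, r) = 5*r
A(s) = 3 (A(s) = 7 - 1*4 = 7 - 4 = 3)
F(C) = 2 - (1 + 5*C)/(-3 + C) (F(C) = 2 - (1 + 5*C)/(C - 3) = 2 - (1 + 5*C)/(-3 + C))
h(H) = √(H + (-7 - 3*H)/(-3 + H))
h(W(b(-5, A(5))))*(-18) = √((-7 + 1² - 6*1)/(-3 + 1))*(-18) = √((-7 + 1 - 6)/(-2))*(-18) = √(-½*(-12))*(-18) = √6*(-18) = -18*√6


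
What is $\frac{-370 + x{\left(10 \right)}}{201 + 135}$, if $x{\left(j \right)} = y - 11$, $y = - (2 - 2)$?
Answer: $- \frac{127}{112} \approx -1.1339$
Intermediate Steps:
$y = 0$ ($y = \left(-1\right) 0 = 0$)
$x{\left(j \right)} = -11$ ($x{\left(j \right)} = 0 - 11 = -11$)
$\frac{-370 + x{\left(10 \right)}}{201 + 135} = \frac{-370 - 11}{201 + 135} = - \frac{381}{336} = \left(-381\right) \frac{1}{336} = - \frac{127}{112}$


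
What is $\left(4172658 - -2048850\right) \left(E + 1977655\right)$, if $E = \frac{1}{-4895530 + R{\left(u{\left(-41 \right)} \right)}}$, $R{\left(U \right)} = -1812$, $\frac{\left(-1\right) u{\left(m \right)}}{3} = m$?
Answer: $\frac{30128439177939318786}{2448671} \approx 1.2304 \cdot 10^{13}$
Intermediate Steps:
$u{\left(m \right)} = - 3 m$
$E = - \frac{1}{4897342}$ ($E = \frac{1}{-4895530 - 1812} = \frac{1}{-4897342} = - \frac{1}{4897342} \approx -2.0419 \cdot 10^{-7}$)
$\left(4172658 - -2048850\right) \left(E + 1977655\right) = \left(4172658 - -2048850\right) \left(- \frac{1}{4897342} + 1977655\right) = \left(4172658 + 2048850\right) \frac{9685252893009}{4897342} = 6221508 \cdot \frac{9685252893009}{4897342} = \frac{30128439177939318786}{2448671}$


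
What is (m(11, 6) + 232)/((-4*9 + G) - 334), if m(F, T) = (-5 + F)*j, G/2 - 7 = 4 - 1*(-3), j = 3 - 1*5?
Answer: -110/171 ≈ -0.64328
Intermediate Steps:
j = -2 (j = 3 - 5 = -2)
G = 28 (G = 14 + 2*(4 - 1*(-3)) = 14 + 2*(4 + 3) = 14 + 2*7 = 14 + 14 = 28)
m(F, T) = 10 - 2*F (m(F, T) = (-5 + F)*(-2) = 10 - 2*F)
(m(11, 6) + 232)/((-4*9 + G) - 334) = ((10 - 2*11) + 232)/((-4*9 + 28) - 334) = ((10 - 22) + 232)/((-36 + 28) - 334) = (-12 + 232)/(-8 - 334) = 220/(-342) = 220*(-1/342) = -110/171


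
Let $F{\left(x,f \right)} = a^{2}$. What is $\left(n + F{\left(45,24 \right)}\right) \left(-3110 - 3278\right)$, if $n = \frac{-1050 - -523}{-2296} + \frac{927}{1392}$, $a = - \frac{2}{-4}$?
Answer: $- \frac{243607977}{33292} \approx -7317.3$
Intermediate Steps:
$a = \frac{1}{2}$ ($a = \left(-2\right) \left(- \frac{1}{4}\right) = \frac{1}{2} \approx 0.5$)
$F{\left(x,f \right)} = \frac{1}{4}$ ($F{\left(x,f \right)} = \left(\frac{1}{2}\right)^{2} = \frac{1}{4}$)
$n = \frac{119249}{133168}$ ($n = \left(-1050 + 523\right) \left(- \frac{1}{2296}\right) + 927 \cdot \frac{1}{1392} = \left(-527\right) \left(- \frac{1}{2296}\right) + \frac{309}{464} = \frac{527}{2296} + \frac{309}{464} = \frac{119249}{133168} \approx 0.89548$)
$\left(n + F{\left(45,24 \right)}\right) \left(-3110 - 3278\right) = \left(\frac{119249}{133168} + \frac{1}{4}\right) \left(-3110 - 3278\right) = \frac{152541}{133168} \left(-6388\right) = - \frac{243607977}{33292}$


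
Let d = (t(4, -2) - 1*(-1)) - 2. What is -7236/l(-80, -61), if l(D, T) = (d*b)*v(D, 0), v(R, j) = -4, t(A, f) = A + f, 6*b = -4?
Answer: -5427/2 ≈ -2713.5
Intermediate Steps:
b = -⅔ (b = (⅙)*(-4) = -⅔ ≈ -0.66667)
d = 1 (d = ((4 - 2) - 1*(-1)) - 2 = (2 + 1) - 2 = 3 - 2 = 1)
l(D, T) = 8/3 (l(D, T) = (1*(-⅔))*(-4) = -⅔*(-4) = 8/3)
-7236/l(-80, -61) = -7236/8/3 = -7236*3/8 = -5427/2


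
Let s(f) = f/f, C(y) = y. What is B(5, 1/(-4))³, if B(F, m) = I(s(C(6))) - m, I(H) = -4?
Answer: -3375/64 ≈ -52.734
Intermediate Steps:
s(f) = 1
B(F, m) = -4 - m
B(5, 1/(-4))³ = (-4 - 1/(-4))³ = (-4 - 1*(-¼))³ = (-4 + ¼)³ = (-15/4)³ = -3375/64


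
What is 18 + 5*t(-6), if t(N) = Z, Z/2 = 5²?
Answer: 268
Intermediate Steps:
Z = 50 (Z = 2*5² = 2*25 = 50)
t(N) = 50
18 + 5*t(-6) = 18 + 5*50 = 18 + 250 = 268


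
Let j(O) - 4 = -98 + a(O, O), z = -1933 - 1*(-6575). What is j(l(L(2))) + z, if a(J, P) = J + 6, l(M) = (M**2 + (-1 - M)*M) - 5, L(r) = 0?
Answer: 4549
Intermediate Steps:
z = 4642 (z = -1933 + 6575 = 4642)
l(M) = -5 + M**2 + M*(-1 - M) (l(M) = (M**2 + M*(-1 - M)) - 5 = -5 + M**2 + M*(-1 - M))
a(J, P) = 6 + J
j(O) = -88 + O (j(O) = 4 + (-98 + (6 + O)) = 4 + (-92 + O) = -88 + O)
j(l(L(2))) + z = (-88 + (-5 - 1*0)) + 4642 = (-88 + (-5 + 0)) + 4642 = (-88 - 5) + 4642 = -93 + 4642 = 4549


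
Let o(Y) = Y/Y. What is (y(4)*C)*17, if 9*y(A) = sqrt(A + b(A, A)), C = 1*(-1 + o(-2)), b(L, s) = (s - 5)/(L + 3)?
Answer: 0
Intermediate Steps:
o(Y) = 1
b(L, s) = (-5 + s)/(3 + L)
C = 0 (C = 1*(-1 + 1) = 1*0 = 0)
y(A) = sqrt(A + (-5 + A)/(3 + A))/9
(y(4)*C)*17 = ((sqrt((-5 + 4 + 4*(3 + 4))/(3 + 4))/9)*0)*17 = ((sqrt((-5 + 4 + 4*7)/7)/9)*0)*17 = ((sqrt((-5 + 4 + 28)/7)/9)*0)*17 = ((sqrt((1/7)*27)/9)*0)*17 = ((sqrt(27/7)/9)*0)*17 = (((3*sqrt(21)/7)/9)*0)*17 = ((sqrt(21)/21)*0)*17 = 0*17 = 0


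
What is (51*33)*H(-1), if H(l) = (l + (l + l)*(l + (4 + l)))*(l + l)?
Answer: 16830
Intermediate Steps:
H(l) = 2*l*(l + 2*l*(4 + 2*l)) (H(l) = (l + (2*l)*(4 + 2*l))*(2*l) = (l + 2*l*(4 + 2*l))*(2*l) = 2*l*(l + 2*l*(4 + 2*l)))
(51*33)*H(-1) = (51*33)*((-1)²*(18 + 8*(-1))) = 1683*(1*(18 - 8)) = 1683*(1*10) = 1683*10 = 16830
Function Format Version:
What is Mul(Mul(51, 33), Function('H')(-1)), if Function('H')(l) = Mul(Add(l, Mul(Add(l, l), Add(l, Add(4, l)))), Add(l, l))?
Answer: 16830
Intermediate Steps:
Function('H')(l) = Mul(2, l, Add(l, Mul(2, l, Add(4, Mul(2, l))))) (Function('H')(l) = Mul(Add(l, Mul(Mul(2, l), Add(4, Mul(2, l)))), Mul(2, l)) = Mul(Add(l, Mul(2, l, Add(4, Mul(2, l)))), Mul(2, l)) = Mul(2, l, Add(l, Mul(2, l, Add(4, Mul(2, l))))))
Mul(Mul(51, 33), Function('H')(-1)) = Mul(Mul(51, 33), Mul(Pow(-1, 2), Add(18, Mul(8, -1)))) = Mul(1683, Mul(1, Add(18, -8))) = Mul(1683, Mul(1, 10)) = Mul(1683, 10) = 16830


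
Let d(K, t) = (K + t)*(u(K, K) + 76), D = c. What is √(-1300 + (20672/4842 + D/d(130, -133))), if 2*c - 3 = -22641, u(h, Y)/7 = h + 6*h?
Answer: I*√289641519594634/472902 ≈ 35.988*I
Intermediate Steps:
u(h, Y) = 49*h (u(h, Y) = 7*(h + 6*h) = 7*(7*h) = 49*h)
c = -11319 (c = 3/2 + (½)*(-22641) = 3/2 - 22641/2 = -11319)
D = -11319
d(K, t) = (76 + 49*K)*(K + t) (d(K, t) = (K + t)*(49*K + 76) = (K + t)*(76 + 49*K) = (76 + 49*K)*(K + t))
√(-1300 + (20672/4842 + D/d(130, -133))) = √(-1300 + (20672/4842 - 11319/(49*130² + 76*130 + 76*(-133) + 49*130*(-133)))) = √(-1300 + (20672*(1/4842) - 11319/(49*16900 + 9880 - 10108 - 847210))) = √(-1300 + (10336/2421 - 11319/(828100 + 9880 - 10108 - 847210))) = √(-1300 + (10336/2421 - 11319/(-19338))) = √(-1300 + (10336/2421 - 11319*(-1/19338))) = √(-1300 + (10336/2421 + 343/586)) = √(-1300 + 6887299/1418706) = √(-1837430501/1418706) = I*√289641519594634/472902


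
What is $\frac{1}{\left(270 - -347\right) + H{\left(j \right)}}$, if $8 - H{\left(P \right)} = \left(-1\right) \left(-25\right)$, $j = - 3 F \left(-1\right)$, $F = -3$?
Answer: $\frac{1}{600} \approx 0.0016667$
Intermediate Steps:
$j = -9$ ($j = \left(-3\right) \left(-3\right) \left(-1\right) = 9 \left(-1\right) = -9$)
$H{\left(P \right)} = -17$ ($H{\left(P \right)} = 8 - \left(-1\right) \left(-25\right) = 8 - 25 = -17$)
$\frac{1}{\left(270 - -347\right) + H{\left(j \right)}} = \frac{1}{\left(270 - -347\right) - 17} = \frac{1}{\left(270 + 347\right) - 17} = \frac{1}{617 - 17} = \frac{1}{600}$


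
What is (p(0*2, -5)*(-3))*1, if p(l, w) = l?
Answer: 0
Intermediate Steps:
(p(0*2, -5)*(-3))*1 = ((0*2)*(-3))*1 = (0*(-3))*1 = 0*1 = 0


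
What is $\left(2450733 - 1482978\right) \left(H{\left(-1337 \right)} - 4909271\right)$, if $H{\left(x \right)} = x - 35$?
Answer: $-4752299316465$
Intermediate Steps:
$H{\left(x \right)} = -35 + x$
$\left(2450733 - 1482978\right) \left(H{\left(-1337 \right)} - 4909271\right) = \left(2450733 - 1482978\right) \left(\left(-35 - 1337\right) - 4909271\right) = 967755 \left(-1372 - 4909271\right) = 967755 \left(-4910643\right) = -4752299316465$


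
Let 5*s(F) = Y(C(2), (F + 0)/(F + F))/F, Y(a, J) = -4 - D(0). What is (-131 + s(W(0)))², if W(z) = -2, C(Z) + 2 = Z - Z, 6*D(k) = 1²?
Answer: 2455489/144 ≈ 17052.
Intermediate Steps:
D(k) = ⅙ (D(k) = (⅙)*1² = (⅙)*1 = ⅙)
C(Z) = -2 (C(Z) = -2 + (Z - Z) = -2 + 0 = -2)
Y(a, J) = -25/6 (Y(a, J) = -4 - 1*⅙ = -4 - ⅙ = -25/6)
s(F) = -5/(6*F) (s(F) = (-25/(6*F))/5 = -5/(6*F))
(-131 + s(W(0)))² = (-131 - ⅚/(-2))² = (-131 - ⅚*(-½))² = (-131 + 5/12)² = (-1567/12)² = 2455489/144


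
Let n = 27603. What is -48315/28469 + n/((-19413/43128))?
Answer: -1255266883533/20469211 ≈ -61325.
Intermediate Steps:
-48315/28469 + n/((-19413/43128)) = -48315/28469 + 27603/((-19413/43128)) = -48315*1/28469 + 27603/((-19413*1/43128)) = -48315/28469 + 27603/(-2157/4792) = -48315/28469 + 27603*(-4792/2157) = -48315/28469 - 44091192/719 = -1255266883533/20469211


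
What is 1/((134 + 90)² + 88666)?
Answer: 1/138842 ≈ 7.2024e-6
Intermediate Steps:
1/((134 + 90)² + 88666) = 1/(224² + 88666) = 1/(50176 + 88666) = 1/138842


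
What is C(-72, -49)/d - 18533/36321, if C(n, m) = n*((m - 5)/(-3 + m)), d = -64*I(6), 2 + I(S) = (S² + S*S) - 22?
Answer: -58735823/120876288 ≈ -0.48592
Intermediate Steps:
I(S) = -24 + 2*S² (I(S) = -2 + ((S² + S*S) - 22) = -2 + ((S² + S²) - 22) = -2 + (2*S² - 22) = -2 + (-22 + 2*S²) = -24 + 2*S²)
d = -3072 (d = -64*(-24 + 2*6²) = -64*(-24 + 2*36) = -64*(-24 + 72) = -64*48 = -3072)
C(n, m) = n*(-5 + m)/(-3 + m) (C(n, m) = n*((-5 + m)/(-3 + m)) = n*(-5 + m)/(-3 + m))
C(-72, -49)/d - 18533/36321 = -72*(-5 - 49)/(-3 - 49)/(-3072) - 18533/36321 = -72*(-54)/(-52)*(-1/3072) - 18533*1/36321 = -72*(-1/52)*(-54)*(-1/3072) - 18533/36321 = -972/13*(-1/3072) - 18533/36321 = 81/3328 - 18533/36321 = -58735823/120876288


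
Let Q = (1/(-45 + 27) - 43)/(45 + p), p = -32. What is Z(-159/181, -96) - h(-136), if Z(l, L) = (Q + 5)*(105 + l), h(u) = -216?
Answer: 921813/2353 ≈ 391.76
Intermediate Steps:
Q = -775/234 (Q = (1/(-45 + 27) - 43)/(45 - 32) = (1/(-18) - 43)/13 = (-1/18 - 43)*(1/13) = -775/18*1/13 = -775/234 ≈ -3.3120)
Z(l, L) = 13825/78 + 395*l/234 (Z(l, L) = (-775/234 + 5)*(105 + l) = 395*(105 + l)/234 = 13825/78 + 395*l/234)
Z(-159/181, -96) - h(-136) = (13825/78 + 395*(-159/181)/234) - 1*(-216) = (13825/78 + 395*(-159*1/181)/234) + 216 = (13825/78 + (395/234)*(-159/181)) + 216 = (13825/78 - 20935/14118) + 216 = 413565/2353 + 216 = 921813/2353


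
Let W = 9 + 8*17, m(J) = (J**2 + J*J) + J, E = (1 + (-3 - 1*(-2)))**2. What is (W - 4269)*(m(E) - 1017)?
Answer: 4194108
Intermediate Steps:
E = 0 (E = (1 + (-3 + 2))**2 = (1 - 1)**2 = 0**2 = 0)
m(J) = J + 2*J**2 (m(J) = (J**2 + J**2) + J = 2*J**2 + J = J + 2*J**2)
W = 145 (W = 9 + 136 = 145)
(W - 4269)*(m(E) - 1017) = (145 - 4269)*(0*(1 + 2*0) - 1017) = -4124*(0*(1 + 0) - 1017) = -4124*(0*1 - 1017) = -4124*(0 - 1017) = -4124*(-1017) = 4194108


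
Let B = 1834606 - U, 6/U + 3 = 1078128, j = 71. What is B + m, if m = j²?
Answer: 661123140623/359375 ≈ 1.8396e+6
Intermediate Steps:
U = 2/359375 (U = 6/(-3 + 1078128) = 6/1078125 = 6*(1/1078125) = 2/359375 ≈ 5.5652e-6)
m = 5041 (m = 71² = 5041)
B = 659311531248/359375 (B = 1834606 - 1*2/359375 = 1834606 - 2/359375 = 659311531248/359375 ≈ 1.8346e+6)
B + m = 659311531248/359375 + 5041 = 661123140623/359375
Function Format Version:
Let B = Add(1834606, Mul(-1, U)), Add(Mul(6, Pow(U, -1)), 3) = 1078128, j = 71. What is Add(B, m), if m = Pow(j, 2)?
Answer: Rational(661123140623, 359375) ≈ 1.8396e+6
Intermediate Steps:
U = Rational(2, 359375) (U = Mul(6, Pow(Add(-3, 1078128), -1)) = Mul(6, Pow(1078125, -1)) = Mul(6, Rational(1, 1078125)) = Rational(2, 359375) ≈ 5.5652e-6)
m = 5041 (m = Pow(71, 2) = 5041)
B = Rational(659311531248, 359375) (B = Add(1834606, Mul(-1, Rational(2, 359375))) = Add(1834606, Rational(-2, 359375)) = Rational(659311531248, 359375) ≈ 1.8346e+6)
Add(B, m) = Add(Rational(659311531248, 359375), 5041) = Rational(661123140623, 359375)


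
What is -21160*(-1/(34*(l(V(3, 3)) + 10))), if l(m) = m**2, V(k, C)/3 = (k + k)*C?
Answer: 5290/24871 ≈ 0.21270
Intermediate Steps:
V(k, C) = 6*C*k (V(k, C) = 3*((k + k)*C) = 3*((2*k)*C) = 3*(2*C*k) = 6*C*k)
-21160*(-1/(34*(l(V(3, 3)) + 10))) = -21160*(-1/(34*((6*3*3)**2 + 10))) = -21160*(-1/(34*(54**2 + 10))) = -21160*(-1/(34*(2916 + 10))) = -21160/(2926*(-34)) = -21160/(-99484) = -21160*(-1/99484) = 5290/24871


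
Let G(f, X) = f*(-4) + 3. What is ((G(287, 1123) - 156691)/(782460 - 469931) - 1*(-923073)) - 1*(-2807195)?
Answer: 166545252848/44647 ≈ 3.7303e+6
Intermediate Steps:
G(f, X) = 3 - 4*f (G(f, X) = -4*f + 3 = 3 - 4*f)
((G(287, 1123) - 156691)/(782460 - 469931) - 1*(-923073)) - 1*(-2807195) = (((3 - 4*287) - 156691)/(782460 - 469931) - 1*(-923073)) - 1*(-2807195) = (((3 - 1148) - 156691)/312529 + 923073) + 2807195 = ((-1145 - 156691)*(1/312529) + 923073) + 2807195 = (-157836*1/312529 + 923073) + 2807195 = (-22548/44647 + 923073) + 2807195 = 41212417683/44647 + 2807195 = 166545252848/44647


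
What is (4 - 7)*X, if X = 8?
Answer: -24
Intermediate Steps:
(4 - 7)*X = (4 - 7)*8 = -3*8 = -24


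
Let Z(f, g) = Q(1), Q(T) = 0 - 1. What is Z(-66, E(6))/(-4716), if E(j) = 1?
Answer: 1/4716 ≈ 0.00021204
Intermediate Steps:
Q(T) = -1
Z(f, g) = -1
Z(-66, E(6))/(-4716) = -1/(-4716) = -1*(-1/4716) = 1/4716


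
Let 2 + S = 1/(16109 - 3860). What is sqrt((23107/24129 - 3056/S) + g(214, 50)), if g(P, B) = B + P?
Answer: sqrt(1420531930937339891)/28147053 ≈ 42.344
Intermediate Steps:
S = -24497/12249 (S = -2 + 1/(16109 - 3860) = -2 + 1/12249 = -24497/12249 ≈ -1.9999)
sqrt((23107/24129 - 3056/S) + g(214, 50)) = sqrt((23107/24129 - 3056/(-24497/12249)) + (50 + 214)) = sqrt((23107*(1/24129) - 3056*(-12249/24497)) + 264) = sqrt((3301/3447 + 37432944/24497) + 264) = sqrt(129112222565/84441159 + 264) = sqrt(151404688541/84441159) = sqrt(1420531930937339891)/28147053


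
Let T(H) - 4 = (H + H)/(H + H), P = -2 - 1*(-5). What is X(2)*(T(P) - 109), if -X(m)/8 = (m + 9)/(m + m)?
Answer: 2288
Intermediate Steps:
P = 3 (P = -2 + 5 = 3)
X(m) = -4*(9 + m)/m (X(m) = -8*(m + 9)/(m + m) = -8*(9 + m)/(2*m) = -8*(9 + m)*1/(2*m) = -4*(9 + m)/m)
T(H) = 5 (T(H) = 4 + (H + H)/(H + H) = 4 + (2*H)/((2*H)) = 4 + (2*H)*(1/(2*H)) = 4 + 1 = 5)
X(2)*(T(P) - 109) = (-4 - 36/2)*(5 - 109) = (-4 - 36*1/2)*(-104) = (-4 - 18)*(-104) = -22*(-104) = 2288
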